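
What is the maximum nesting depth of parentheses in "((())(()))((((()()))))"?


Input: "((())(()))((((()()))))"
Tracking depth:
  Position 0 '(': depth becomes 1
  Position 1 '(': depth becomes 2
  Position 2 '(': depth becomes 3
  Position 3 ')': depth becomes 2
  Position 4 ')': depth becomes 1
  Position 5 '(': depth becomes 2
  Position 6 '(': depth becomes 3
  Position 7 ')': depth becomes 2
  Position 8 ')': depth becomes 1
  Position 9 ')': depth becomes 0
  Position 10 '(': depth becomes 1
  Position 11 '(': depth becomes 2
  Position 12 '(': depth becomes 3
  Position 13 '(': depth becomes 4
  Position 14 '(': depth becomes 5
  Position 15 ')': depth becomes 4
  Position 16 '(': depth becomes 5
  Position 17 ')': depth becomes 4
  Position 18 ')': depth becomes 3
  Position 19 ')': depth becomes 2
  Position 20 ')': depth becomes 1
  Position 21 ')': depth becomes 0
Maximum depth reached: 5

5


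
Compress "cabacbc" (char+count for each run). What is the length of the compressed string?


Input: cabacbc
Runs:
  'c' x 1 => "c1"
  'a' x 1 => "a1"
  'b' x 1 => "b1"
  'a' x 1 => "a1"
  'c' x 1 => "c1"
  'b' x 1 => "b1"
  'c' x 1 => "c1"
Compressed: "c1a1b1a1c1b1c1"
Compressed length: 14

14


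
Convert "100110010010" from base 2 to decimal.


Input: "100110010010" in base 2
Positional expansion:
  Digit '1' (value 1) x 2^11 = 2048
  Digit '0' (value 0) x 2^10 = 0
  Digit '0' (value 0) x 2^9 = 0
  Digit '1' (value 1) x 2^8 = 256
  Digit '1' (value 1) x 2^7 = 128
  Digit '0' (value 0) x 2^6 = 0
  Digit '0' (value 0) x 2^5 = 0
  Digit '1' (value 1) x 2^4 = 16
  Digit '0' (value 0) x 2^3 = 0
  Digit '0' (value 0) x 2^2 = 0
  Digit '1' (value 1) x 2^1 = 2
  Digit '0' (value 0) x 2^0 = 0
Sum = 2450

2450


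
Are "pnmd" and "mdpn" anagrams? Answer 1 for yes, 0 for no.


Strings: "pnmd", "mdpn"
Sorted first:  dmnp
Sorted second: dmnp
Sorted forms match => anagrams

1


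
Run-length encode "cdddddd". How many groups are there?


Input: cdddddd
Scanning for consecutive runs:
  Group 1: 'c' x 1 (positions 0-0)
  Group 2: 'd' x 6 (positions 1-6)
Total groups: 2

2


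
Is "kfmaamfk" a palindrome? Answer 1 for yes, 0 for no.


Input: kfmaamfk
Reversed: kfmaamfk
  Compare pos 0 ('k') with pos 7 ('k'): match
  Compare pos 1 ('f') with pos 6 ('f'): match
  Compare pos 2 ('m') with pos 5 ('m'): match
  Compare pos 3 ('a') with pos 4 ('a'): match
Result: palindrome

1


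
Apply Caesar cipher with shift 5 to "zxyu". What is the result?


Caesar cipher: shift "zxyu" by 5
  'z' (pos 25) + 5 = pos 4 = 'e'
  'x' (pos 23) + 5 = pos 2 = 'c'
  'y' (pos 24) + 5 = pos 3 = 'd'
  'u' (pos 20) + 5 = pos 25 = 'z'
Result: ecdz

ecdz


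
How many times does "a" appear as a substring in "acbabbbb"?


Searching for "a" in "acbabbbb"
Scanning each position:
  Position 0: "a" => MATCH
  Position 1: "c" => no
  Position 2: "b" => no
  Position 3: "a" => MATCH
  Position 4: "b" => no
  Position 5: "b" => no
  Position 6: "b" => no
  Position 7: "b" => no
Total occurrences: 2

2


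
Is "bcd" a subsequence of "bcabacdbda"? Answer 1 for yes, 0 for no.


Check if "bcd" is a subsequence of "bcabacdbda"
Greedy scan:
  Position 0 ('b'): matches sub[0] = 'b'
  Position 1 ('c'): matches sub[1] = 'c'
  Position 2 ('a'): no match needed
  Position 3 ('b'): no match needed
  Position 4 ('a'): no match needed
  Position 5 ('c'): no match needed
  Position 6 ('d'): matches sub[2] = 'd'
  Position 7 ('b'): no match needed
  Position 8 ('d'): no match needed
  Position 9 ('a'): no match needed
All 3 characters matched => is a subsequence

1


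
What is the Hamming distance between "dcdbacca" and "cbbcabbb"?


Comparing "dcdbacca" and "cbbcabbb" position by position:
  Position 0: 'd' vs 'c' => differ
  Position 1: 'c' vs 'b' => differ
  Position 2: 'd' vs 'b' => differ
  Position 3: 'b' vs 'c' => differ
  Position 4: 'a' vs 'a' => same
  Position 5: 'c' vs 'b' => differ
  Position 6: 'c' vs 'b' => differ
  Position 7: 'a' vs 'b' => differ
Total differences (Hamming distance): 7

7


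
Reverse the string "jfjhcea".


Input: jfjhcea
Reading characters right to left:
  Position 6: 'a'
  Position 5: 'e'
  Position 4: 'c'
  Position 3: 'h'
  Position 2: 'j'
  Position 1: 'f'
  Position 0: 'j'
Reversed: aechjfj

aechjfj


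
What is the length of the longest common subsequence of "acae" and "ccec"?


LCS of "acae" and "ccec"
DP table:
           c    c    e    c
      0    0    0    0    0
  a   0    0    0    0    0
  c   0    1    1    1    1
  a   0    1    1    1    1
  e   0    1    1    2    2
LCS length = dp[4][4] = 2

2


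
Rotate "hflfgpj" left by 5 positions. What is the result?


Input: "hflfgpj", rotate left by 5
First 5 characters: "hflfg"
Remaining characters: "pj"
Concatenate remaining + first: "pj" + "hflfg" = "pjhflfg"

pjhflfg


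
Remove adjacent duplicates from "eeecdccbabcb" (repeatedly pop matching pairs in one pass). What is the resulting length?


Input: eeecdccbabcb
Stack-based adjacent duplicate removal:
  Read 'e': push. Stack: e
  Read 'e': matches stack top 'e' => pop. Stack: (empty)
  Read 'e': push. Stack: e
  Read 'c': push. Stack: ec
  Read 'd': push. Stack: ecd
  Read 'c': push. Stack: ecdc
  Read 'c': matches stack top 'c' => pop. Stack: ecd
  Read 'b': push. Stack: ecdb
  Read 'a': push. Stack: ecdba
  Read 'b': push. Stack: ecdbab
  Read 'c': push. Stack: ecdbabc
  Read 'b': push. Stack: ecdbabcb
Final stack: "ecdbabcb" (length 8)

8


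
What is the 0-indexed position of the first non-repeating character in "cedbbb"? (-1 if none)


Input: cedbbb
Character frequencies:
  'b': 3
  'c': 1
  'd': 1
  'e': 1
Scanning left to right for freq == 1:
  Position 0 ('c'): unique! => answer = 0

0


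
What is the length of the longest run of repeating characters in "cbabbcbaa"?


Input: "cbabbcbaa"
Scanning for longest run:
  Position 1 ('b'): new char, reset run to 1
  Position 2 ('a'): new char, reset run to 1
  Position 3 ('b'): new char, reset run to 1
  Position 4 ('b'): continues run of 'b', length=2
  Position 5 ('c'): new char, reset run to 1
  Position 6 ('b'): new char, reset run to 1
  Position 7 ('a'): new char, reset run to 1
  Position 8 ('a'): continues run of 'a', length=2
Longest run: 'b' with length 2

2


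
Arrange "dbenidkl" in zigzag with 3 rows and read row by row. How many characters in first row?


Zigzag "dbenidkl" into 3 rows:
Placing characters:
  'd' => row 0
  'b' => row 1
  'e' => row 2
  'n' => row 1
  'i' => row 0
  'd' => row 1
  'k' => row 2
  'l' => row 1
Rows:
  Row 0: "di"
  Row 1: "bndl"
  Row 2: "ek"
First row length: 2

2


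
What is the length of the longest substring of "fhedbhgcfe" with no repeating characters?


Input: "fhedbhgcfe"
Sliding window (track last position of each char):
  Position 0 ('f'): window [0,0] length 1 -- new best
  Position 1 ('h'): window [0,1] length 2 -- new best
  Position 2 ('e'): window [0,2] length 3 -- new best
  Position 3 ('d'): window [0,3] length 4 -- new best
  Position 4 ('b'): window [0,4] length 5 -- new best
  Position 5 ('h'): repeat (last at 1), move window start to 2
  Position 5 ('h'): window [2,5] length 4
  Position 6 ('g'): window [2,6] length 5
  Position 7 ('c'): window [2,7] length 6 -- new best
  Position 8 ('f'): window [2,8] length 7 -- new best
  Position 9 ('e'): repeat (last at 2), move window start to 3
  Position 9 ('e'): window [3,9] length 7
Longest substring with no repeats: "edbhgcf" with length 7

7


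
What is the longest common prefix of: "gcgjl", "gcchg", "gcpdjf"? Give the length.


Words: gcgjl, gcchg, gcpdjf
  Position 0: all 'g' => match
  Position 1: all 'c' => match
  Position 2: ('g', 'c', 'p') => mismatch, stop
LCP = "gc" (length 2)

2


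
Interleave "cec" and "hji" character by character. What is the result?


Interleaving "cec" and "hji":
  Position 0: 'c' from first, 'h' from second => "ch"
  Position 1: 'e' from first, 'j' from second => "ej"
  Position 2: 'c' from first, 'i' from second => "ci"
Result: chejci

chejci


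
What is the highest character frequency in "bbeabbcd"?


Input: bbeabbcd
Character counts:
  'a': 1
  'b': 4
  'c': 1
  'd': 1
  'e': 1
Maximum frequency: 4

4


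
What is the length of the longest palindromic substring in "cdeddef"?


Input: "cdeddef"
Checking substrings for palindromes:
  [2:6] "edde" (len 4) => palindrome
  [1:4] "ded" (len 3) => palindrome
  [3:5] "dd" (len 2) => palindrome
Longest palindromic substring: "edde" with length 4

4


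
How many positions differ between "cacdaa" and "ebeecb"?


Comparing "cacdaa" and "ebeecb" position by position:
  Position 0: 'c' vs 'e' => DIFFER
  Position 1: 'a' vs 'b' => DIFFER
  Position 2: 'c' vs 'e' => DIFFER
  Position 3: 'd' vs 'e' => DIFFER
  Position 4: 'a' vs 'c' => DIFFER
  Position 5: 'a' vs 'b' => DIFFER
Positions that differ: 6

6


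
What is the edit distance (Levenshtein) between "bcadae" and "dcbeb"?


Computing edit distance: "bcadae" -> "dcbeb"
DP table:
           d    c    b    e    b
      0    1    2    3    4    5
  b   1    1    2    2    3    4
  c   2    2    1    2    3    4
  a   3    3    2    2    3    4
  d   4    3    3    3    3    4
  a   5    4    4    4    4    4
  e   6    5    5    5    4    5
Edit distance = dp[6][5] = 5

5


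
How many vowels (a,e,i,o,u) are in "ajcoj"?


Input: ajcoj
Checking each character:
  'a' at position 0: vowel (running total: 1)
  'j' at position 1: consonant
  'c' at position 2: consonant
  'o' at position 3: vowel (running total: 2)
  'j' at position 4: consonant
Total vowels: 2

2


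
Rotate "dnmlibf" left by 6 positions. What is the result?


Input: "dnmlibf", rotate left by 6
First 6 characters: "dnmlib"
Remaining characters: "f"
Concatenate remaining + first: "f" + "dnmlib" = "fdnmlib"

fdnmlib


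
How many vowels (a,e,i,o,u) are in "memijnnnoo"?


Input: memijnnnoo
Checking each character:
  'm' at position 0: consonant
  'e' at position 1: vowel (running total: 1)
  'm' at position 2: consonant
  'i' at position 3: vowel (running total: 2)
  'j' at position 4: consonant
  'n' at position 5: consonant
  'n' at position 6: consonant
  'n' at position 7: consonant
  'o' at position 8: vowel (running total: 3)
  'o' at position 9: vowel (running total: 4)
Total vowels: 4

4


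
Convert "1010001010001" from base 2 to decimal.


Input: "1010001010001" in base 2
Positional expansion:
  Digit '1' (value 1) x 2^12 = 4096
  Digit '0' (value 0) x 2^11 = 0
  Digit '1' (value 1) x 2^10 = 1024
  Digit '0' (value 0) x 2^9 = 0
  Digit '0' (value 0) x 2^8 = 0
  Digit '0' (value 0) x 2^7 = 0
  Digit '1' (value 1) x 2^6 = 64
  Digit '0' (value 0) x 2^5 = 0
  Digit '1' (value 1) x 2^4 = 16
  Digit '0' (value 0) x 2^3 = 0
  Digit '0' (value 0) x 2^2 = 0
  Digit '0' (value 0) x 2^1 = 0
  Digit '1' (value 1) x 2^0 = 1
Sum = 5201

5201


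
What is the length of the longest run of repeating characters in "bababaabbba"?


Input: "bababaabbba"
Scanning for longest run:
  Position 1 ('a'): new char, reset run to 1
  Position 2 ('b'): new char, reset run to 1
  Position 3 ('a'): new char, reset run to 1
  Position 4 ('b'): new char, reset run to 1
  Position 5 ('a'): new char, reset run to 1
  Position 6 ('a'): continues run of 'a', length=2
  Position 7 ('b'): new char, reset run to 1
  Position 8 ('b'): continues run of 'b', length=2
  Position 9 ('b'): continues run of 'b', length=3
  Position 10 ('a'): new char, reset run to 1
Longest run: 'b' with length 3

3


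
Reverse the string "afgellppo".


Input: afgellppo
Reading characters right to left:
  Position 8: 'o'
  Position 7: 'p'
  Position 6: 'p'
  Position 5: 'l'
  Position 4: 'l'
  Position 3: 'e'
  Position 2: 'g'
  Position 1: 'f'
  Position 0: 'a'
Reversed: oppllegfa

oppllegfa


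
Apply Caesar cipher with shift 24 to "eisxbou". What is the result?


Caesar cipher: shift "eisxbou" by 24
  'e' (pos 4) + 24 = pos 2 = 'c'
  'i' (pos 8) + 24 = pos 6 = 'g'
  's' (pos 18) + 24 = pos 16 = 'q'
  'x' (pos 23) + 24 = pos 21 = 'v'
  'b' (pos 1) + 24 = pos 25 = 'z'
  'o' (pos 14) + 24 = pos 12 = 'm'
  'u' (pos 20) + 24 = pos 18 = 's'
Result: cgqvzms

cgqvzms


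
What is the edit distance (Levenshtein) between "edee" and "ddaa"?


Computing edit distance: "edee" -> "ddaa"
DP table:
           d    d    a    a
      0    1    2    3    4
  e   1    1    2    3    4
  d   2    1    1    2    3
  e   3    2    2    2    3
  e   4    3    3    3    3
Edit distance = dp[4][4] = 3

3


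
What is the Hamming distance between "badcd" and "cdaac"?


Comparing "badcd" and "cdaac" position by position:
  Position 0: 'b' vs 'c' => differ
  Position 1: 'a' vs 'd' => differ
  Position 2: 'd' vs 'a' => differ
  Position 3: 'c' vs 'a' => differ
  Position 4: 'd' vs 'c' => differ
Total differences (Hamming distance): 5

5


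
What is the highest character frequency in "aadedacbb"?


Input: aadedacbb
Character counts:
  'a': 3
  'b': 2
  'c': 1
  'd': 2
  'e': 1
Maximum frequency: 3

3


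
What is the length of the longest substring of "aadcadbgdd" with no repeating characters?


Input: "aadcadbgdd"
Sliding window (track last position of each char):
  Position 0 ('a'): window [0,0] length 1 -- new best
  Position 1 ('a'): repeat (last at 0), move window start to 1
  Position 1 ('a'): window [1,1] length 1
  Position 2 ('d'): window [1,2] length 2 -- new best
  Position 3 ('c'): window [1,3] length 3 -- new best
  Position 4 ('a'): repeat (last at 1), move window start to 2
  Position 4 ('a'): window [2,4] length 3
  Position 5 ('d'): repeat (last at 2), move window start to 3
  Position 5 ('d'): window [3,5] length 3
  Position 6 ('b'): window [3,6] length 4 -- new best
  Position 7 ('g'): window [3,7] length 5 -- new best
  Position 8 ('d'): repeat (last at 5), move window start to 6
  Position 8 ('d'): window [6,8] length 3
  Position 9 ('d'): repeat (last at 8), move window start to 9
  Position 9 ('d'): window [9,9] length 1
Longest substring with no repeats: "cadbg" with length 5

5


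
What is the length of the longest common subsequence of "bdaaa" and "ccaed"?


LCS of "bdaaa" and "ccaed"
DP table:
           c    c    a    e    d
      0    0    0    0    0    0
  b   0    0    0    0    0    0
  d   0    0    0    0    0    1
  a   0    0    0    1    1    1
  a   0    0    0    1    1    1
  a   0    0    0    1    1    1
LCS length = dp[5][5] = 1

1


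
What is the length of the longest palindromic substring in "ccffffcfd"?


Input: "ccffffcfd"
Checking substrings for palindromes:
  [1:7] "cffffc" (len 6) => palindrome
  [2:6] "ffff" (len 4) => palindrome
  [2:5] "fff" (len 3) => palindrome
  [3:6] "fff" (len 3) => palindrome
  [5:8] "fcf" (len 3) => palindrome
  [0:2] "cc" (len 2) => palindrome
Longest palindromic substring: "cffffc" with length 6

6


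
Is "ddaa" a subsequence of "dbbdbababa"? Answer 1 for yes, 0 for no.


Check if "ddaa" is a subsequence of "dbbdbababa"
Greedy scan:
  Position 0 ('d'): matches sub[0] = 'd'
  Position 1 ('b'): no match needed
  Position 2 ('b'): no match needed
  Position 3 ('d'): matches sub[1] = 'd'
  Position 4 ('b'): no match needed
  Position 5 ('a'): matches sub[2] = 'a'
  Position 6 ('b'): no match needed
  Position 7 ('a'): matches sub[3] = 'a'
  Position 8 ('b'): no match needed
  Position 9 ('a'): no match needed
All 4 characters matched => is a subsequence

1


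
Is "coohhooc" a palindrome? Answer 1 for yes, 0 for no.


Input: coohhooc
Reversed: coohhooc
  Compare pos 0 ('c') with pos 7 ('c'): match
  Compare pos 1 ('o') with pos 6 ('o'): match
  Compare pos 2 ('o') with pos 5 ('o'): match
  Compare pos 3 ('h') with pos 4 ('h'): match
Result: palindrome

1


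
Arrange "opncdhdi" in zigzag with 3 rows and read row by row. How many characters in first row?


Zigzag "opncdhdi" into 3 rows:
Placing characters:
  'o' => row 0
  'p' => row 1
  'n' => row 2
  'c' => row 1
  'd' => row 0
  'h' => row 1
  'd' => row 2
  'i' => row 1
Rows:
  Row 0: "od"
  Row 1: "pchi"
  Row 2: "nd"
First row length: 2

2


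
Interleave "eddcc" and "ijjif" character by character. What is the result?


Interleaving "eddcc" and "ijjif":
  Position 0: 'e' from first, 'i' from second => "ei"
  Position 1: 'd' from first, 'j' from second => "dj"
  Position 2: 'd' from first, 'j' from second => "dj"
  Position 3: 'c' from first, 'i' from second => "ci"
  Position 4: 'c' from first, 'f' from second => "cf"
Result: eidjdjcicf

eidjdjcicf


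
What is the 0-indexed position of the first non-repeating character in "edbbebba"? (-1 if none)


Input: edbbebba
Character frequencies:
  'a': 1
  'b': 4
  'd': 1
  'e': 2
Scanning left to right for freq == 1:
  Position 0 ('e'): freq=2, skip
  Position 1 ('d'): unique! => answer = 1

1


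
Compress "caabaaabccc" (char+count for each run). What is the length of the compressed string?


Input: caabaaabccc
Runs:
  'c' x 1 => "c1"
  'a' x 2 => "a2"
  'b' x 1 => "b1"
  'a' x 3 => "a3"
  'b' x 1 => "b1"
  'c' x 3 => "c3"
Compressed: "c1a2b1a3b1c3"
Compressed length: 12

12


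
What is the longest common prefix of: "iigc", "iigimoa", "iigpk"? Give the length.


Words: iigc, iigimoa, iigpk
  Position 0: all 'i' => match
  Position 1: all 'i' => match
  Position 2: all 'g' => match
  Position 3: ('c', 'i', 'p') => mismatch, stop
LCP = "iig" (length 3)

3


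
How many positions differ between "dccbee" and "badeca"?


Comparing "dccbee" and "badeca" position by position:
  Position 0: 'd' vs 'b' => DIFFER
  Position 1: 'c' vs 'a' => DIFFER
  Position 2: 'c' vs 'd' => DIFFER
  Position 3: 'b' vs 'e' => DIFFER
  Position 4: 'e' vs 'c' => DIFFER
  Position 5: 'e' vs 'a' => DIFFER
Positions that differ: 6

6


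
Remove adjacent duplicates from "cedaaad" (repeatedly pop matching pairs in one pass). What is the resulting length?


Input: cedaaad
Stack-based adjacent duplicate removal:
  Read 'c': push. Stack: c
  Read 'e': push. Stack: ce
  Read 'd': push. Stack: ced
  Read 'a': push. Stack: ceda
  Read 'a': matches stack top 'a' => pop. Stack: ced
  Read 'a': push. Stack: ceda
  Read 'd': push. Stack: cedad
Final stack: "cedad" (length 5)

5


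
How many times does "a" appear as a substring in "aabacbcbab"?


Searching for "a" in "aabacbcbab"
Scanning each position:
  Position 0: "a" => MATCH
  Position 1: "a" => MATCH
  Position 2: "b" => no
  Position 3: "a" => MATCH
  Position 4: "c" => no
  Position 5: "b" => no
  Position 6: "c" => no
  Position 7: "b" => no
  Position 8: "a" => MATCH
  Position 9: "b" => no
Total occurrences: 4

4


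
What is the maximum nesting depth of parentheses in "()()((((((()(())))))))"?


Input: "()()((((((()(())))))))"
Tracking depth:
  Position 0 '(': depth becomes 1
  Position 1 ')': depth becomes 0
  Position 2 '(': depth becomes 1
  Position 3 ')': depth becomes 0
  Position 4 '(': depth becomes 1
  Position 5 '(': depth becomes 2
  Position 6 '(': depth becomes 3
  Position 7 '(': depth becomes 4
  Position 8 '(': depth becomes 5
  Position 9 '(': depth becomes 6
  Position 10 '(': depth becomes 7
  Position 11 ')': depth becomes 6
  Position 12 '(': depth becomes 7
  Position 13 '(': depth becomes 8
  Position 14 ')': depth becomes 7
  Position 15 ')': depth becomes 6
  Position 16 ')': depth becomes 5
  Position 17 ')': depth becomes 4
  Position 18 ')': depth becomes 3
  Position 19 ')': depth becomes 2
  Position 20 ')': depth becomes 1
  Position 21 ')': depth becomes 0
Maximum depth reached: 8

8


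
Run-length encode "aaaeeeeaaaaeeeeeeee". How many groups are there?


Input: aaaeeeeaaaaeeeeeeee
Scanning for consecutive runs:
  Group 1: 'a' x 3 (positions 0-2)
  Group 2: 'e' x 4 (positions 3-6)
  Group 3: 'a' x 4 (positions 7-10)
  Group 4: 'e' x 8 (positions 11-18)
Total groups: 4

4


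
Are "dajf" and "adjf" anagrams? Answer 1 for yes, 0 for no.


Strings: "dajf", "adjf"
Sorted first:  adfj
Sorted second: adfj
Sorted forms match => anagrams

1


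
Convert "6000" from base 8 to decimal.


Input: "6000" in base 8
Positional expansion:
  Digit '6' (value 6) x 8^3 = 3072
  Digit '0' (value 0) x 8^2 = 0
  Digit '0' (value 0) x 8^1 = 0
  Digit '0' (value 0) x 8^0 = 0
Sum = 3072

3072


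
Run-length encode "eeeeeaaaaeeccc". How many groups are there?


Input: eeeeeaaaaeeccc
Scanning for consecutive runs:
  Group 1: 'e' x 5 (positions 0-4)
  Group 2: 'a' x 4 (positions 5-8)
  Group 3: 'e' x 2 (positions 9-10)
  Group 4: 'c' x 3 (positions 11-13)
Total groups: 4

4


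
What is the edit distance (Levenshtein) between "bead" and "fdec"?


Computing edit distance: "bead" -> "fdec"
DP table:
           f    d    e    c
      0    1    2    3    4
  b   1    1    2    3    4
  e   2    2    2    2    3
  a   3    3    3    3    3
  d   4    4    3    4    4
Edit distance = dp[4][4] = 4

4


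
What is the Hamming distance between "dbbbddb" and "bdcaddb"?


Comparing "dbbbddb" and "bdcaddb" position by position:
  Position 0: 'd' vs 'b' => differ
  Position 1: 'b' vs 'd' => differ
  Position 2: 'b' vs 'c' => differ
  Position 3: 'b' vs 'a' => differ
  Position 4: 'd' vs 'd' => same
  Position 5: 'd' vs 'd' => same
  Position 6: 'b' vs 'b' => same
Total differences (Hamming distance): 4

4


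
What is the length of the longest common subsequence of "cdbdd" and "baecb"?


LCS of "cdbdd" and "baecb"
DP table:
           b    a    e    c    b
      0    0    0    0    0    0
  c   0    0    0    0    1    1
  d   0    0    0    0    1    1
  b   0    1    1    1    1    2
  d   0    1    1    1    1    2
  d   0    1    1    1    1    2
LCS length = dp[5][5] = 2

2


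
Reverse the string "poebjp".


Input: poebjp
Reading characters right to left:
  Position 5: 'p'
  Position 4: 'j'
  Position 3: 'b'
  Position 2: 'e'
  Position 1: 'o'
  Position 0: 'p'
Reversed: pjbeop

pjbeop


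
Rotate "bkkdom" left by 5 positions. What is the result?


Input: "bkkdom", rotate left by 5
First 5 characters: "bkkdo"
Remaining characters: "m"
Concatenate remaining + first: "m" + "bkkdo" = "mbkkdo"

mbkkdo


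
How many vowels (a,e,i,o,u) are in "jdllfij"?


Input: jdllfij
Checking each character:
  'j' at position 0: consonant
  'd' at position 1: consonant
  'l' at position 2: consonant
  'l' at position 3: consonant
  'f' at position 4: consonant
  'i' at position 5: vowel (running total: 1)
  'j' at position 6: consonant
Total vowels: 1

1


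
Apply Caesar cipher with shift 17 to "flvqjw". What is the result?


Caesar cipher: shift "flvqjw" by 17
  'f' (pos 5) + 17 = pos 22 = 'w'
  'l' (pos 11) + 17 = pos 2 = 'c'
  'v' (pos 21) + 17 = pos 12 = 'm'
  'q' (pos 16) + 17 = pos 7 = 'h'
  'j' (pos 9) + 17 = pos 0 = 'a'
  'w' (pos 22) + 17 = pos 13 = 'n'
Result: wcmhan

wcmhan


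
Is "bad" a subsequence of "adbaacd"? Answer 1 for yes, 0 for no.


Check if "bad" is a subsequence of "adbaacd"
Greedy scan:
  Position 0 ('a'): no match needed
  Position 1 ('d'): no match needed
  Position 2 ('b'): matches sub[0] = 'b'
  Position 3 ('a'): matches sub[1] = 'a'
  Position 4 ('a'): no match needed
  Position 5 ('c'): no match needed
  Position 6 ('d'): matches sub[2] = 'd'
All 3 characters matched => is a subsequence

1


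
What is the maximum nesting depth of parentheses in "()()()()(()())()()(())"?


Input: "()()()()(()())()()(())"
Tracking depth:
  Position 0 '(': depth becomes 1
  Position 1 ')': depth becomes 0
  Position 2 '(': depth becomes 1
  Position 3 ')': depth becomes 0
  Position 4 '(': depth becomes 1
  Position 5 ')': depth becomes 0
  Position 6 '(': depth becomes 1
  Position 7 ')': depth becomes 0
  Position 8 '(': depth becomes 1
  Position 9 '(': depth becomes 2
  Position 10 ')': depth becomes 1
  Position 11 '(': depth becomes 2
  Position 12 ')': depth becomes 1
  Position 13 ')': depth becomes 0
  Position 14 '(': depth becomes 1
  Position 15 ')': depth becomes 0
  Position 16 '(': depth becomes 1
  Position 17 ')': depth becomes 0
  Position 18 '(': depth becomes 1
  Position 19 '(': depth becomes 2
  Position 20 ')': depth becomes 1
  Position 21 ')': depth becomes 0
Maximum depth reached: 2

2


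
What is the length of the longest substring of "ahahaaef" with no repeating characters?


Input: "ahahaaef"
Sliding window (track last position of each char):
  Position 0 ('a'): window [0,0] length 1 -- new best
  Position 1 ('h'): window [0,1] length 2 -- new best
  Position 2 ('a'): repeat (last at 0), move window start to 1
  Position 2 ('a'): window [1,2] length 2
  Position 3 ('h'): repeat (last at 1), move window start to 2
  Position 3 ('h'): window [2,3] length 2
  Position 4 ('a'): repeat (last at 2), move window start to 3
  Position 4 ('a'): window [3,4] length 2
  Position 5 ('a'): repeat (last at 4), move window start to 5
  Position 5 ('a'): window [5,5] length 1
  Position 6 ('e'): window [5,6] length 2
  Position 7 ('f'): window [5,7] length 3 -- new best
Longest substring with no repeats: "aef" with length 3

3


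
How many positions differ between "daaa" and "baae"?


Comparing "daaa" and "baae" position by position:
  Position 0: 'd' vs 'b' => DIFFER
  Position 1: 'a' vs 'a' => same
  Position 2: 'a' vs 'a' => same
  Position 3: 'a' vs 'e' => DIFFER
Positions that differ: 2

2


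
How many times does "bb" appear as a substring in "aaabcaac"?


Searching for "bb" in "aaabcaac"
Scanning each position:
  Position 0: "aa" => no
  Position 1: "aa" => no
  Position 2: "ab" => no
  Position 3: "bc" => no
  Position 4: "ca" => no
  Position 5: "aa" => no
  Position 6: "ac" => no
Total occurrences: 0

0


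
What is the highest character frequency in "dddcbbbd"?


Input: dddcbbbd
Character counts:
  'b': 3
  'c': 1
  'd': 4
Maximum frequency: 4

4


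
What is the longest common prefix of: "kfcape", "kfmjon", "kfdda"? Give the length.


Words: kfcape, kfmjon, kfdda
  Position 0: all 'k' => match
  Position 1: all 'f' => match
  Position 2: ('c', 'm', 'd') => mismatch, stop
LCP = "kf" (length 2)

2


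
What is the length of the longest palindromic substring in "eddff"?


Input: "eddff"
Checking substrings for palindromes:
  [1:3] "dd" (len 2) => palindrome
  [3:5] "ff" (len 2) => palindrome
Longest palindromic substring: "dd" with length 2

2


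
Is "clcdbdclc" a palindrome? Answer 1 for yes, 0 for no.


Input: clcdbdclc
Reversed: clcdbdclc
  Compare pos 0 ('c') with pos 8 ('c'): match
  Compare pos 1 ('l') with pos 7 ('l'): match
  Compare pos 2 ('c') with pos 6 ('c'): match
  Compare pos 3 ('d') with pos 5 ('d'): match
Result: palindrome

1


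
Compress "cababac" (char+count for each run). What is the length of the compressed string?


Input: cababac
Runs:
  'c' x 1 => "c1"
  'a' x 1 => "a1"
  'b' x 1 => "b1"
  'a' x 1 => "a1"
  'b' x 1 => "b1"
  'a' x 1 => "a1"
  'c' x 1 => "c1"
Compressed: "c1a1b1a1b1a1c1"
Compressed length: 14

14


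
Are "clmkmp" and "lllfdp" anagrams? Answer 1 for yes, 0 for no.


Strings: "clmkmp", "lllfdp"
Sorted first:  cklmmp
Sorted second: dflllp
Differ at position 0: 'c' vs 'd' => not anagrams

0


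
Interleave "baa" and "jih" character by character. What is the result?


Interleaving "baa" and "jih":
  Position 0: 'b' from first, 'j' from second => "bj"
  Position 1: 'a' from first, 'i' from second => "ai"
  Position 2: 'a' from first, 'h' from second => "ah"
Result: bjaiah

bjaiah


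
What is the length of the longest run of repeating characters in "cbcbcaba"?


Input: "cbcbcaba"
Scanning for longest run:
  Position 1 ('b'): new char, reset run to 1
  Position 2 ('c'): new char, reset run to 1
  Position 3 ('b'): new char, reset run to 1
  Position 4 ('c'): new char, reset run to 1
  Position 5 ('a'): new char, reset run to 1
  Position 6 ('b'): new char, reset run to 1
  Position 7 ('a'): new char, reset run to 1
Longest run: 'c' with length 1

1


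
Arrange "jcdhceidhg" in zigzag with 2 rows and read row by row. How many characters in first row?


Zigzag "jcdhceidhg" into 2 rows:
Placing characters:
  'j' => row 0
  'c' => row 1
  'd' => row 0
  'h' => row 1
  'c' => row 0
  'e' => row 1
  'i' => row 0
  'd' => row 1
  'h' => row 0
  'g' => row 1
Rows:
  Row 0: "jdcih"
  Row 1: "chedg"
First row length: 5

5


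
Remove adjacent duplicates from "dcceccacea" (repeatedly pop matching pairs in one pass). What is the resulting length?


Input: dcceccacea
Stack-based adjacent duplicate removal:
  Read 'd': push. Stack: d
  Read 'c': push. Stack: dc
  Read 'c': matches stack top 'c' => pop. Stack: d
  Read 'e': push. Stack: de
  Read 'c': push. Stack: dec
  Read 'c': matches stack top 'c' => pop. Stack: de
  Read 'a': push. Stack: dea
  Read 'c': push. Stack: deac
  Read 'e': push. Stack: deace
  Read 'a': push. Stack: deacea
Final stack: "deacea" (length 6)

6


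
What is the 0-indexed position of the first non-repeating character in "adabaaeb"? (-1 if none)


Input: adabaaeb
Character frequencies:
  'a': 4
  'b': 2
  'd': 1
  'e': 1
Scanning left to right for freq == 1:
  Position 0 ('a'): freq=4, skip
  Position 1 ('d'): unique! => answer = 1

1


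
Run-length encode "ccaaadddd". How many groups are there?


Input: ccaaadddd
Scanning for consecutive runs:
  Group 1: 'c' x 2 (positions 0-1)
  Group 2: 'a' x 3 (positions 2-4)
  Group 3: 'd' x 4 (positions 5-8)
Total groups: 3

3


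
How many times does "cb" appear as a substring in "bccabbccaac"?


Searching for "cb" in "bccabbccaac"
Scanning each position:
  Position 0: "bc" => no
  Position 1: "cc" => no
  Position 2: "ca" => no
  Position 3: "ab" => no
  Position 4: "bb" => no
  Position 5: "bc" => no
  Position 6: "cc" => no
  Position 7: "ca" => no
  Position 8: "aa" => no
  Position 9: "ac" => no
Total occurrences: 0

0


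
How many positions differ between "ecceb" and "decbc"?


Comparing "ecceb" and "decbc" position by position:
  Position 0: 'e' vs 'd' => DIFFER
  Position 1: 'c' vs 'e' => DIFFER
  Position 2: 'c' vs 'c' => same
  Position 3: 'e' vs 'b' => DIFFER
  Position 4: 'b' vs 'c' => DIFFER
Positions that differ: 4

4


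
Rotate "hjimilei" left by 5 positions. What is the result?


Input: "hjimilei", rotate left by 5
First 5 characters: "hjimi"
Remaining characters: "lei"
Concatenate remaining + first: "lei" + "hjimi" = "leihjimi"

leihjimi


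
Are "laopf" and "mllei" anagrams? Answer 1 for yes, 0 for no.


Strings: "laopf", "mllei"
Sorted first:  aflop
Sorted second: eillm
Differ at position 0: 'a' vs 'e' => not anagrams

0


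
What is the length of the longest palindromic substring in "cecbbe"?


Input: "cecbbe"
Checking substrings for palindromes:
  [0:3] "cec" (len 3) => palindrome
  [3:5] "bb" (len 2) => palindrome
Longest palindromic substring: "cec" with length 3

3


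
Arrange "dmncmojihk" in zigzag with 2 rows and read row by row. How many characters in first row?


Zigzag "dmncmojihk" into 2 rows:
Placing characters:
  'd' => row 0
  'm' => row 1
  'n' => row 0
  'c' => row 1
  'm' => row 0
  'o' => row 1
  'j' => row 0
  'i' => row 1
  'h' => row 0
  'k' => row 1
Rows:
  Row 0: "dnmjh"
  Row 1: "mcoik"
First row length: 5

5


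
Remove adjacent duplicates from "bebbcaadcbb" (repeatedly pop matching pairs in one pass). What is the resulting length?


Input: bebbcaadcbb
Stack-based adjacent duplicate removal:
  Read 'b': push. Stack: b
  Read 'e': push. Stack: be
  Read 'b': push. Stack: beb
  Read 'b': matches stack top 'b' => pop. Stack: be
  Read 'c': push. Stack: bec
  Read 'a': push. Stack: beca
  Read 'a': matches stack top 'a' => pop. Stack: bec
  Read 'd': push. Stack: becd
  Read 'c': push. Stack: becdc
  Read 'b': push. Stack: becdcb
  Read 'b': matches stack top 'b' => pop. Stack: becdc
Final stack: "becdc" (length 5)

5


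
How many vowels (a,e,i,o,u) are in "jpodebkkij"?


Input: jpodebkkij
Checking each character:
  'j' at position 0: consonant
  'p' at position 1: consonant
  'o' at position 2: vowel (running total: 1)
  'd' at position 3: consonant
  'e' at position 4: vowel (running total: 2)
  'b' at position 5: consonant
  'k' at position 6: consonant
  'k' at position 7: consonant
  'i' at position 8: vowel (running total: 3)
  'j' at position 9: consonant
Total vowels: 3

3


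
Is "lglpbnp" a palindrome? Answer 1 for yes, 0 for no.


Input: lglpbnp
Reversed: pnbplgl
  Compare pos 0 ('l') with pos 6 ('p'): MISMATCH
  Compare pos 1 ('g') with pos 5 ('n'): MISMATCH
  Compare pos 2 ('l') with pos 4 ('b'): MISMATCH
Result: not a palindrome

0


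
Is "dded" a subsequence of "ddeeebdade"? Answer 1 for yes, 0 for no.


Check if "dded" is a subsequence of "ddeeebdade"
Greedy scan:
  Position 0 ('d'): matches sub[0] = 'd'
  Position 1 ('d'): matches sub[1] = 'd'
  Position 2 ('e'): matches sub[2] = 'e'
  Position 3 ('e'): no match needed
  Position 4 ('e'): no match needed
  Position 5 ('b'): no match needed
  Position 6 ('d'): matches sub[3] = 'd'
  Position 7 ('a'): no match needed
  Position 8 ('d'): no match needed
  Position 9 ('e'): no match needed
All 4 characters matched => is a subsequence

1


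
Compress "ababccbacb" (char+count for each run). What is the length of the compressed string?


Input: ababccbacb
Runs:
  'a' x 1 => "a1"
  'b' x 1 => "b1"
  'a' x 1 => "a1"
  'b' x 1 => "b1"
  'c' x 2 => "c2"
  'b' x 1 => "b1"
  'a' x 1 => "a1"
  'c' x 1 => "c1"
  'b' x 1 => "b1"
Compressed: "a1b1a1b1c2b1a1c1b1"
Compressed length: 18

18


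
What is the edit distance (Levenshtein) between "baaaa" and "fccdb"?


Computing edit distance: "baaaa" -> "fccdb"
DP table:
           f    c    c    d    b
      0    1    2    3    4    5
  b   1    1    2    3    4    4
  a   2    2    2    3    4    5
  a   3    3    3    3    4    5
  a   4    4    4    4    4    5
  a   5    5    5    5    5    5
Edit distance = dp[5][5] = 5

5


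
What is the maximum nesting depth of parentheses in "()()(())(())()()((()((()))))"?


Input: "()()(())(())()()((()((()))))"
Tracking depth:
  Position 0 '(': depth becomes 1
  Position 1 ')': depth becomes 0
  Position 2 '(': depth becomes 1
  Position 3 ')': depth becomes 0
  Position 4 '(': depth becomes 1
  Position 5 '(': depth becomes 2
  Position 6 ')': depth becomes 1
  Position 7 ')': depth becomes 0
  Position 8 '(': depth becomes 1
  Position 9 '(': depth becomes 2
  Position 10 ')': depth becomes 1
  Position 11 ')': depth becomes 0
  Position 12 '(': depth becomes 1
  Position 13 ')': depth becomes 0
  Position 14 '(': depth becomes 1
  Position 15 ')': depth becomes 0
  Position 16 '(': depth becomes 1
  Position 17 '(': depth becomes 2
  Position 18 '(': depth becomes 3
  Position 19 ')': depth becomes 2
  Position 20 '(': depth becomes 3
  Position 21 '(': depth becomes 4
  Position 22 '(': depth becomes 5
  Position 23 ')': depth becomes 4
  Position 24 ')': depth becomes 3
  Position 25 ')': depth becomes 2
  Position 26 ')': depth becomes 1
  Position 27 ')': depth becomes 0
Maximum depth reached: 5

5


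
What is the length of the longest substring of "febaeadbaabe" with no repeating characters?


Input: "febaeadbaabe"
Sliding window (track last position of each char):
  Position 0 ('f'): window [0,0] length 1 -- new best
  Position 1 ('e'): window [0,1] length 2 -- new best
  Position 2 ('b'): window [0,2] length 3 -- new best
  Position 3 ('a'): window [0,3] length 4 -- new best
  Position 4 ('e'): repeat (last at 1), move window start to 2
  Position 4 ('e'): window [2,4] length 3
  Position 5 ('a'): repeat (last at 3), move window start to 4
  Position 5 ('a'): window [4,5] length 2
  Position 6 ('d'): window [4,6] length 3
  Position 7 ('b'): window [4,7] length 4
  Position 8 ('a'): repeat (last at 5), move window start to 6
  Position 8 ('a'): window [6,8] length 3
  Position 9 ('a'): repeat (last at 8), move window start to 9
  Position 9 ('a'): window [9,9] length 1
  Position 10 ('b'): window [9,10] length 2
  Position 11 ('e'): window [9,11] length 3
Longest substring with no repeats: "feba" with length 4

4


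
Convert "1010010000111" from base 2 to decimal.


Input: "1010010000111" in base 2
Positional expansion:
  Digit '1' (value 1) x 2^12 = 4096
  Digit '0' (value 0) x 2^11 = 0
  Digit '1' (value 1) x 2^10 = 1024
  Digit '0' (value 0) x 2^9 = 0
  Digit '0' (value 0) x 2^8 = 0
  Digit '1' (value 1) x 2^7 = 128
  Digit '0' (value 0) x 2^6 = 0
  Digit '0' (value 0) x 2^5 = 0
  Digit '0' (value 0) x 2^4 = 0
  Digit '0' (value 0) x 2^3 = 0
  Digit '1' (value 1) x 2^2 = 4
  Digit '1' (value 1) x 2^1 = 2
  Digit '1' (value 1) x 2^0 = 1
Sum = 5255

5255


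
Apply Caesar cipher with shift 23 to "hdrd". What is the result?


Caesar cipher: shift "hdrd" by 23
  'h' (pos 7) + 23 = pos 4 = 'e'
  'd' (pos 3) + 23 = pos 0 = 'a'
  'r' (pos 17) + 23 = pos 14 = 'o'
  'd' (pos 3) + 23 = pos 0 = 'a'
Result: eaoa

eaoa


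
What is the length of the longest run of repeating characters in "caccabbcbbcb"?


Input: "caccabbcbbcb"
Scanning for longest run:
  Position 1 ('a'): new char, reset run to 1
  Position 2 ('c'): new char, reset run to 1
  Position 3 ('c'): continues run of 'c', length=2
  Position 4 ('a'): new char, reset run to 1
  Position 5 ('b'): new char, reset run to 1
  Position 6 ('b'): continues run of 'b', length=2
  Position 7 ('c'): new char, reset run to 1
  Position 8 ('b'): new char, reset run to 1
  Position 9 ('b'): continues run of 'b', length=2
  Position 10 ('c'): new char, reset run to 1
  Position 11 ('b'): new char, reset run to 1
Longest run: 'c' with length 2

2


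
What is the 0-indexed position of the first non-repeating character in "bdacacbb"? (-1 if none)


Input: bdacacbb
Character frequencies:
  'a': 2
  'b': 3
  'c': 2
  'd': 1
Scanning left to right for freq == 1:
  Position 0 ('b'): freq=3, skip
  Position 1 ('d'): unique! => answer = 1

1


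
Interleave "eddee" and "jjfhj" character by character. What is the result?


Interleaving "eddee" and "jjfhj":
  Position 0: 'e' from first, 'j' from second => "ej"
  Position 1: 'd' from first, 'j' from second => "dj"
  Position 2: 'd' from first, 'f' from second => "df"
  Position 3: 'e' from first, 'h' from second => "eh"
  Position 4: 'e' from first, 'j' from second => "ej"
Result: ejdjdfehej

ejdjdfehej


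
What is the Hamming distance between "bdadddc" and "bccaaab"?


Comparing "bdadddc" and "bccaaab" position by position:
  Position 0: 'b' vs 'b' => same
  Position 1: 'd' vs 'c' => differ
  Position 2: 'a' vs 'c' => differ
  Position 3: 'd' vs 'a' => differ
  Position 4: 'd' vs 'a' => differ
  Position 5: 'd' vs 'a' => differ
  Position 6: 'c' vs 'b' => differ
Total differences (Hamming distance): 6

6


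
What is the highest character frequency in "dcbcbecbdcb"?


Input: dcbcbecbdcb
Character counts:
  'b': 4
  'c': 4
  'd': 2
  'e': 1
Maximum frequency: 4

4


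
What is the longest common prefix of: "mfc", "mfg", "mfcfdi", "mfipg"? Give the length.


Words: mfc, mfg, mfcfdi, mfipg
  Position 0: all 'm' => match
  Position 1: all 'f' => match
  Position 2: ('c', 'g', 'c', 'i') => mismatch, stop
LCP = "mf" (length 2)

2


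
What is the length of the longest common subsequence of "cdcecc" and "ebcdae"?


LCS of "cdcecc" and "ebcdae"
DP table:
           e    b    c    d    a    e
      0    0    0    0    0    0    0
  c   0    0    0    1    1    1    1
  d   0    0    0    1    2    2    2
  c   0    0    0    1    2    2    2
  e   0    1    1    1    2    2    3
  c   0    1    1    2    2    2    3
  c   0    1    1    2    2    2    3
LCS length = dp[6][6] = 3

3


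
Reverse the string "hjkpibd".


Input: hjkpibd
Reading characters right to left:
  Position 6: 'd'
  Position 5: 'b'
  Position 4: 'i'
  Position 3: 'p'
  Position 2: 'k'
  Position 1: 'j'
  Position 0: 'h'
Reversed: dbipkjh

dbipkjh


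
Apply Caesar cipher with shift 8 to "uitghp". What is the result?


Caesar cipher: shift "uitghp" by 8
  'u' (pos 20) + 8 = pos 2 = 'c'
  'i' (pos 8) + 8 = pos 16 = 'q'
  't' (pos 19) + 8 = pos 1 = 'b'
  'g' (pos 6) + 8 = pos 14 = 'o'
  'h' (pos 7) + 8 = pos 15 = 'p'
  'p' (pos 15) + 8 = pos 23 = 'x'
Result: cqbopx

cqbopx
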